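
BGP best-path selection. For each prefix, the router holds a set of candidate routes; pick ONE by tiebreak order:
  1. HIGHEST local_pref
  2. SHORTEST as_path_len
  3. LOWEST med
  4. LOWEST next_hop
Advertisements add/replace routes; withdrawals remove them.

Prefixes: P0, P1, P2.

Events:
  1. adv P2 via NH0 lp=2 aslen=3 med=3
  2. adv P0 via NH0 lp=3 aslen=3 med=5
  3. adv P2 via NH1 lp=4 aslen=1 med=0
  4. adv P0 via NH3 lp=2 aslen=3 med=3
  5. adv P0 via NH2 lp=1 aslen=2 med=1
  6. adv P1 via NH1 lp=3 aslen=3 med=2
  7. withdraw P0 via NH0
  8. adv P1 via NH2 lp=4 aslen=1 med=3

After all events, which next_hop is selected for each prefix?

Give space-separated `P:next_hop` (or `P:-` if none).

Op 1: best P0=- P1=- P2=NH0
Op 2: best P0=NH0 P1=- P2=NH0
Op 3: best P0=NH0 P1=- P2=NH1
Op 4: best P0=NH0 P1=- P2=NH1
Op 5: best P0=NH0 P1=- P2=NH1
Op 6: best P0=NH0 P1=NH1 P2=NH1
Op 7: best P0=NH3 P1=NH1 P2=NH1
Op 8: best P0=NH3 P1=NH2 P2=NH1

Answer: P0:NH3 P1:NH2 P2:NH1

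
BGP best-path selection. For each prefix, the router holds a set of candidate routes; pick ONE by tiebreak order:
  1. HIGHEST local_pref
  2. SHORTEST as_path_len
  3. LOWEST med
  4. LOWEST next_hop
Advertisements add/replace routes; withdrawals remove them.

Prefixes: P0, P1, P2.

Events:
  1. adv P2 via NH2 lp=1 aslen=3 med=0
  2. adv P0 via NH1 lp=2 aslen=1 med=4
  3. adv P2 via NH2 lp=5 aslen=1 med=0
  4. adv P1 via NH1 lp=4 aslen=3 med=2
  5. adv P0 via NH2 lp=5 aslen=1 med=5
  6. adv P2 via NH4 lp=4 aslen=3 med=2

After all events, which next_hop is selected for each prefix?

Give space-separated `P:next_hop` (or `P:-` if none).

Answer: P0:NH2 P1:NH1 P2:NH2

Derivation:
Op 1: best P0=- P1=- P2=NH2
Op 2: best P0=NH1 P1=- P2=NH2
Op 3: best P0=NH1 P1=- P2=NH2
Op 4: best P0=NH1 P1=NH1 P2=NH2
Op 5: best P0=NH2 P1=NH1 P2=NH2
Op 6: best P0=NH2 P1=NH1 P2=NH2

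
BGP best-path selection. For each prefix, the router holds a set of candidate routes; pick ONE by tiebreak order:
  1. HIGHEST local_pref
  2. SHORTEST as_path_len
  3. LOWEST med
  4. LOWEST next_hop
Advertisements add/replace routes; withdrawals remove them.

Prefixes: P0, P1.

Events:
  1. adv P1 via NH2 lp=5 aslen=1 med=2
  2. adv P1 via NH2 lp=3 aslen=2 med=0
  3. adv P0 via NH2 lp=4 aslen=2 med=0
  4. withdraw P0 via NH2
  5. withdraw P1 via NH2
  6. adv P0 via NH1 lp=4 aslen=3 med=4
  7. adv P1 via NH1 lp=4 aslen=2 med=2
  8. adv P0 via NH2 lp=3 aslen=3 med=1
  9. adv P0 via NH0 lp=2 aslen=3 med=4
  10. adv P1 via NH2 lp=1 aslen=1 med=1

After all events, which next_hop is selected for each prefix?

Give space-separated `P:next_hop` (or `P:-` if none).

Op 1: best P0=- P1=NH2
Op 2: best P0=- P1=NH2
Op 3: best P0=NH2 P1=NH2
Op 4: best P0=- P1=NH2
Op 5: best P0=- P1=-
Op 6: best P0=NH1 P1=-
Op 7: best P0=NH1 P1=NH1
Op 8: best P0=NH1 P1=NH1
Op 9: best P0=NH1 P1=NH1
Op 10: best P0=NH1 P1=NH1

Answer: P0:NH1 P1:NH1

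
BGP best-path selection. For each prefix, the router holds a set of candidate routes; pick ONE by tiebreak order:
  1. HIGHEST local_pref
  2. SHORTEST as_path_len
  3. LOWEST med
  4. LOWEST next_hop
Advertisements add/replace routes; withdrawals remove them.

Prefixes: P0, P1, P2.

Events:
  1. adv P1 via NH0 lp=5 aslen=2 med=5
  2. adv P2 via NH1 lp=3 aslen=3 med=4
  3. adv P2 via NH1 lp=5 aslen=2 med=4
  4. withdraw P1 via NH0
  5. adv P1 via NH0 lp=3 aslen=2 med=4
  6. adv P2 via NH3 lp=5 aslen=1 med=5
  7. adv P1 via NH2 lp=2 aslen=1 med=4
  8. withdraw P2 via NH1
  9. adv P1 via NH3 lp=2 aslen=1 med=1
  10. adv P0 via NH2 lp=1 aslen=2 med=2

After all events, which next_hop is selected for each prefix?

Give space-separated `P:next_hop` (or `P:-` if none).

Op 1: best P0=- P1=NH0 P2=-
Op 2: best P0=- P1=NH0 P2=NH1
Op 3: best P0=- P1=NH0 P2=NH1
Op 4: best P0=- P1=- P2=NH1
Op 5: best P0=- P1=NH0 P2=NH1
Op 6: best P0=- P1=NH0 P2=NH3
Op 7: best P0=- P1=NH0 P2=NH3
Op 8: best P0=- P1=NH0 P2=NH3
Op 9: best P0=- P1=NH0 P2=NH3
Op 10: best P0=NH2 P1=NH0 P2=NH3

Answer: P0:NH2 P1:NH0 P2:NH3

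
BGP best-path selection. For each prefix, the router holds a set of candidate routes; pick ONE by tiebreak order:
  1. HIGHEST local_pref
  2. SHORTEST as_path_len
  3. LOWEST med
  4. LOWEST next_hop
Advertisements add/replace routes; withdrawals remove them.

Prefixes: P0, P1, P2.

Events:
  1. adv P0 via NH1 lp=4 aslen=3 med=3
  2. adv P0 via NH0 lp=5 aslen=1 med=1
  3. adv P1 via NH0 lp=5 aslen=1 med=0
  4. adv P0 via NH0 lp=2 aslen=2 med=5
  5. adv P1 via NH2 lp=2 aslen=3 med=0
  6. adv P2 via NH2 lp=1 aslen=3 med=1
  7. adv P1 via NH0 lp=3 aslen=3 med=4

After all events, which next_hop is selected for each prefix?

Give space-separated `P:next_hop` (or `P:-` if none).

Op 1: best P0=NH1 P1=- P2=-
Op 2: best P0=NH0 P1=- P2=-
Op 3: best P0=NH0 P1=NH0 P2=-
Op 4: best P0=NH1 P1=NH0 P2=-
Op 5: best P0=NH1 P1=NH0 P2=-
Op 6: best P0=NH1 P1=NH0 P2=NH2
Op 7: best P0=NH1 P1=NH0 P2=NH2

Answer: P0:NH1 P1:NH0 P2:NH2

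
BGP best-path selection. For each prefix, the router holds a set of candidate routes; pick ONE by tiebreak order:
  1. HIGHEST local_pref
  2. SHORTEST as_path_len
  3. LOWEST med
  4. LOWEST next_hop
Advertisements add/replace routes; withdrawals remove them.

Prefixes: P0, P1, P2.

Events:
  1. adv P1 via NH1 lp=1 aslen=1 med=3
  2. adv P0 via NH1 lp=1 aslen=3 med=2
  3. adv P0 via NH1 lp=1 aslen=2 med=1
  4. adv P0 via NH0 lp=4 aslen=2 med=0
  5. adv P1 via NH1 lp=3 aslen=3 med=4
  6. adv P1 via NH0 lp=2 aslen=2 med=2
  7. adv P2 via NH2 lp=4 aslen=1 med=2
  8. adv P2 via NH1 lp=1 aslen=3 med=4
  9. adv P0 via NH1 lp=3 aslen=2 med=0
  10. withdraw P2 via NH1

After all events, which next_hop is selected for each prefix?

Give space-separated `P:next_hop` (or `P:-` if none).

Op 1: best P0=- P1=NH1 P2=-
Op 2: best P0=NH1 P1=NH1 P2=-
Op 3: best P0=NH1 P1=NH1 P2=-
Op 4: best P0=NH0 P1=NH1 P2=-
Op 5: best P0=NH0 P1=NH1 P2=-
Op 6: best P0=NH0 P1=NH1 P2=-
Op 7: best P0=NH0 P1=NH1 P2=NH2
Op 8: best P0=NH0 P1=NH1 P2=NH2
Op 9: best P0=NH0 P1=NH1 P2=NH2
Op 10: best P0=NH0 P1=NH1 P2=NH2

Answer: P0:NH0 P1:NH1 P2:NH2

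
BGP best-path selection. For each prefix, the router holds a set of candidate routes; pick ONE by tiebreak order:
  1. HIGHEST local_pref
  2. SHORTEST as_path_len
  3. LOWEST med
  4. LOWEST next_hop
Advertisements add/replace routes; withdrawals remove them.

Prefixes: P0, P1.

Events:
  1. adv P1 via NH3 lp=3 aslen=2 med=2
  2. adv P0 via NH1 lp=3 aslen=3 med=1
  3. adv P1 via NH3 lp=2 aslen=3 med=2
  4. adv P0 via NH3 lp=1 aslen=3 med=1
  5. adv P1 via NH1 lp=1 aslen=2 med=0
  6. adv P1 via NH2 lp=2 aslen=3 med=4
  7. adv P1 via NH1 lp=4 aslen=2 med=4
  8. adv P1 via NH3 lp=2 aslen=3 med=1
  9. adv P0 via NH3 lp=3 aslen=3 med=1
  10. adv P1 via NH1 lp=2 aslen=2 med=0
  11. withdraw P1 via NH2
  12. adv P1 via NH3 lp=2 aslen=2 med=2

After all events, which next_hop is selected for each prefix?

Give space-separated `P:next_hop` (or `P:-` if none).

Op 1: best P0=- P1=NH3
Op 2: best P0=NH1 P1=NH3
Op 3: best P0=NH1 P1=NH3
Op 4: best P0=NH1 P1=NH3
Op 5: best P0=NH1 P1=NH3
Op 6: best P0=NH1 P1=NH3
Op 7: best P0=NH1 P1=NH1
Op 8: best P0=NH1 P1=NH1
Op 9: best P0=NH1 P1=NH1
Op 10: best P0=NH1 P1=NH1
Op 11: best P0=NH1 P1=NH1
Op 12: best P0=NH1 P1=NH1

Answer: P0:NH1 P1:NH1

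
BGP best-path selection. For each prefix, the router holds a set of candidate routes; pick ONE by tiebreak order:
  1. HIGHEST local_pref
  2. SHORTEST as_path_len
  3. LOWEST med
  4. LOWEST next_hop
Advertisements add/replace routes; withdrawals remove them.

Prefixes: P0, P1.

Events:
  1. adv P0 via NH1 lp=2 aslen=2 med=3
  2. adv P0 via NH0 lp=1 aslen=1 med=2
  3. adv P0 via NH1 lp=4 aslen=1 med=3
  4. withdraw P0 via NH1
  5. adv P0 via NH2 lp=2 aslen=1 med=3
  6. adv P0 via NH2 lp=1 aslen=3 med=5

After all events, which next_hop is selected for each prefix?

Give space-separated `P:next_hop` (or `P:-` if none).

Answer: P0:NH0 P1:-

Derivation:
Op 1: best P0=NH1 P1=-
Op 2: best P0=NH1 P1=-
Op 3: best P0=NH1 P1=-
Op 4: best P0=NH0 P1=-
Op 5: best P0=NH2 P1=-
Op 6: best P0=NH0 P1=-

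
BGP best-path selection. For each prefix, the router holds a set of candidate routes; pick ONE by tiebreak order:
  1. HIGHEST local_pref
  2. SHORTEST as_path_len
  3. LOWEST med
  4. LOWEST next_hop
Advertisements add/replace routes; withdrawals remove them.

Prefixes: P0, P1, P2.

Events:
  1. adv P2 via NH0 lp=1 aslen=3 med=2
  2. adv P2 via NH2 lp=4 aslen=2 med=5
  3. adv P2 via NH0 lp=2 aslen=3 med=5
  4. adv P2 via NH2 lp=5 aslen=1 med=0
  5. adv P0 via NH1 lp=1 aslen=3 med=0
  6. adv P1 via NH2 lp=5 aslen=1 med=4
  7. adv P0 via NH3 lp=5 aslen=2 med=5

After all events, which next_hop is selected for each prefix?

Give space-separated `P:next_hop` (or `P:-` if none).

Op 1: best P0=- P1=- P2=NH0
Op 2: best P0=- P1=- P2=NH2
Op 3: best P0=- P1=- P2=NH2
Op 4: best P0=- P1=- P2=NH2
Op 5: best P0=NH1 P1=- P2=NH2
Op 6: best P0=NH1 P1=NH2 P2=NH2
Op 7: best P0=NH3 P1=NH2 P2=NH2

Answer: P0:NH3 P1:NH2 P2:NH2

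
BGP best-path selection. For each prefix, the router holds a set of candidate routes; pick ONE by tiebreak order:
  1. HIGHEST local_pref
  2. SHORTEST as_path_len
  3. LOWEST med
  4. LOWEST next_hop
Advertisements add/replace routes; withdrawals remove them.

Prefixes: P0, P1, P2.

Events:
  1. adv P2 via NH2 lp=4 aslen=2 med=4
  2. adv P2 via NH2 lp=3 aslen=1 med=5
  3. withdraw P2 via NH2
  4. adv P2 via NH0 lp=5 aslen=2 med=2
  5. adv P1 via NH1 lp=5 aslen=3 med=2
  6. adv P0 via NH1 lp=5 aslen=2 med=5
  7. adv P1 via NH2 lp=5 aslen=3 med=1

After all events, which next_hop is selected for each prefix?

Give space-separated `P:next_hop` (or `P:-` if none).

Op 1: best P0=- P1=- P2=NH2
Op 2: best P0=- P1=- P2=NH2
Op 3: best P0=- P1=- P2=-
Op 4: best P0=- P1=- P2=NH0
Op 5: best P0=- P1=NH1 P2=NH0
Op 6: best P0=NH1 P1=NH1 P2=NH0
Op 7: best P0=NH1 P1=NH2 P2=NH0

Answer: P0:NH1 P1:NH2 P2:NH0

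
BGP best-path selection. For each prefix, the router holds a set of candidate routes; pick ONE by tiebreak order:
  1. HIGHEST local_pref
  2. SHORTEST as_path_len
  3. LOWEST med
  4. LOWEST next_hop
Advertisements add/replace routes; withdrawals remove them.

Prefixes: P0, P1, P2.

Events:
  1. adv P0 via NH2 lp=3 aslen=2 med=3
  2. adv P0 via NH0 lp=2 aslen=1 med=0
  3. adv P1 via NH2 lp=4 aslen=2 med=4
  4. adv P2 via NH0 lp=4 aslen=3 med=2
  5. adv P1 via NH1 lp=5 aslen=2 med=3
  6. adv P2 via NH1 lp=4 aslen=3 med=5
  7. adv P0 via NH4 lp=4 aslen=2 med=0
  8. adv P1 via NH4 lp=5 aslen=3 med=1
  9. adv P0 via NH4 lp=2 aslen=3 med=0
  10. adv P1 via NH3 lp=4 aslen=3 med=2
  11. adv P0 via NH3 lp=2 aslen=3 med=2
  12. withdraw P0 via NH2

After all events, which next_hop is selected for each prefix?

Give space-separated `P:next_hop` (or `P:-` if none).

Op 1: best P0=NH2 P1=- P2=-
Op 2: best P0=NH2 P1=- P2=-
Op 3: best P0=NH2 P1=NH2 P2=-
Op 4: best P0=NH2 P1=NH2 P2=NH0
Op 5: best P0=NH2 P1=NH1 P2=NH0
Op 6: best P0=NH2 P1=NH1 P2=NH0
Op 7: best P0=NH4 P1=NH1 P2=NH0
Op 8: best P0=NH4 P1=NH1 P2=NH0
Op 9: best P0=NH2 P1=NH1 P2=NH0
Op 10: best P0=NH2 P1=NH1 P2=NH0
Op 11: best P0=NH2 P1=NH1 P2=NH0
Op 12: best P0=NH0 P1=NH1 P2=NH0

Answer: P0:NH0 P1:NH1 P2:NH0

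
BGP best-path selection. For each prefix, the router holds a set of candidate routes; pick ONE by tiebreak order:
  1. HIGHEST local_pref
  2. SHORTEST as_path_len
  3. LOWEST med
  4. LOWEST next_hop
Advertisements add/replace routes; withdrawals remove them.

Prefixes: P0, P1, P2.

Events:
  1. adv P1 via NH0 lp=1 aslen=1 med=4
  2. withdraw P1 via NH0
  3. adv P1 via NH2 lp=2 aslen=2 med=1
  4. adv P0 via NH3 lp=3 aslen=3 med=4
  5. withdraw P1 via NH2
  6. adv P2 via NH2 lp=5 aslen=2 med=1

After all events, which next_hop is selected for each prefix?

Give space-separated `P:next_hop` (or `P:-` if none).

Op 1: best P0=- P1=NH0 P2=-
Op 2: best P0=- P1=- P2=-
Op 3: best P0=- P1=NH2 P2=-
Op 4: best P0=NH3 P1=NH2 P2=-
Op 5: best P0=NH3 P1=- P2=-
Op 6: best P0=NH3 P1=- P2=NH2

Answer: P0:NH3 P1:- P2:NH2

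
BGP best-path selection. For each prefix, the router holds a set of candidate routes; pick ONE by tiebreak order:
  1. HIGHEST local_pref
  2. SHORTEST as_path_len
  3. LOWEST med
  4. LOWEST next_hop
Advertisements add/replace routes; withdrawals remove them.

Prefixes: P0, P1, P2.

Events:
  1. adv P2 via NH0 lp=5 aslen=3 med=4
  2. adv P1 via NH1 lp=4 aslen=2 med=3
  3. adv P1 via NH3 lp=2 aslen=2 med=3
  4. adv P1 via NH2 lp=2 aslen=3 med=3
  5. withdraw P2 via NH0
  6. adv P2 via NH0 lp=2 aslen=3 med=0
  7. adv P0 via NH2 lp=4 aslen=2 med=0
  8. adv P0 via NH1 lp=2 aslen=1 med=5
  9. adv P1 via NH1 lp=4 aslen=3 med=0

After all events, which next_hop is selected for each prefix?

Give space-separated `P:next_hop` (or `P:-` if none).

Op 1: best P0=- P1=- P2=NH0
Op 2: best P0=- P1=NH1 P2=NH0
Op 3: best P0=- P1=NH1 P2=NH0
Op 4: best P0=- P1=NH1 P2=NH0
Op 5: best P0=- P1=NH1 P2=-
Op 6: best P0=- P1=NH1 P2=NH0
Op 7: best P0=NH2 P1=NH1 P2=NH0
Op 8: best P0=NH2 P1=NH1 P2=NH0
Op 9: best P0=NH2 P1=NH1 P2=NH0

Answer: P0:NH2 P1:NH1 P2:NH0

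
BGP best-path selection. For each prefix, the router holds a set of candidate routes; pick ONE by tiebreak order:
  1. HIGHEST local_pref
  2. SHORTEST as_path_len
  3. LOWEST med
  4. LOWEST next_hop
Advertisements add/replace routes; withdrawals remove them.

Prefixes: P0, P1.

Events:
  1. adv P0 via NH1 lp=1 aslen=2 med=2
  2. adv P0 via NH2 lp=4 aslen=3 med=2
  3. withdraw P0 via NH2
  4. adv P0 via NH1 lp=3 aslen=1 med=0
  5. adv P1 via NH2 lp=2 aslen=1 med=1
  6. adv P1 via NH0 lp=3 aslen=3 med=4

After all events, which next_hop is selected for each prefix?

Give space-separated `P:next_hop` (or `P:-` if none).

Answer: P0:NH1 P1:NH0

Derivation:
Op 1: best P0=NH1 P1=-
Op 2: best P0=NH2 P1=-
Op 3: best P0=NH1 P1=-
Op 4: best P0=NH1 P1=-
Op 5: best P0=NH1 P1=NH2
Op 6: best P0=NH1 P1=NH0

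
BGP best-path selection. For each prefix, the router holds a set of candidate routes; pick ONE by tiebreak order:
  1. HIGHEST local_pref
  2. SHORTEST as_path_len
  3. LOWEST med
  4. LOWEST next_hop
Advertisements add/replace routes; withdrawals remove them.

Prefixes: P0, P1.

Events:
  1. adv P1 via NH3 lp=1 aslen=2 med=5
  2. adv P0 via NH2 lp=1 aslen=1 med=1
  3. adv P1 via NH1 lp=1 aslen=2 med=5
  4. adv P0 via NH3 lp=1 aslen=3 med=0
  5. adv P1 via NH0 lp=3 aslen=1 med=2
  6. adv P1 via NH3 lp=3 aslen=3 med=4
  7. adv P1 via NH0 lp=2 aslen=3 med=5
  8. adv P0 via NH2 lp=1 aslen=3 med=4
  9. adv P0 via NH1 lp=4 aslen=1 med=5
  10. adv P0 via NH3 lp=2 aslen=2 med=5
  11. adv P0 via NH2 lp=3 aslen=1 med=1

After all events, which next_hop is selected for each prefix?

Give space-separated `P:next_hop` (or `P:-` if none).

Answer: P0:NH1 P1:NH3

Derivation:
Op 1: best P0=- P1=NH3
Op 2: best P0=NH2 P1=NH3
Op 3: best P0=NH2 P1=NH1
Op 4: best P0=NH2 P1=NH1
Op 5: best P0=NH2 P1=NH0
Op 6: best P0=NH2 P1=NH0
Op 7: best P0=NH2 P1=NH3
Op 8: best P0=NH3 P1=NH3
Op 9: best P0=NH1 P1=NH3
Op 10: best P0=NH1 P1=NH3
Op 11: best P0=NH1 P1=NH3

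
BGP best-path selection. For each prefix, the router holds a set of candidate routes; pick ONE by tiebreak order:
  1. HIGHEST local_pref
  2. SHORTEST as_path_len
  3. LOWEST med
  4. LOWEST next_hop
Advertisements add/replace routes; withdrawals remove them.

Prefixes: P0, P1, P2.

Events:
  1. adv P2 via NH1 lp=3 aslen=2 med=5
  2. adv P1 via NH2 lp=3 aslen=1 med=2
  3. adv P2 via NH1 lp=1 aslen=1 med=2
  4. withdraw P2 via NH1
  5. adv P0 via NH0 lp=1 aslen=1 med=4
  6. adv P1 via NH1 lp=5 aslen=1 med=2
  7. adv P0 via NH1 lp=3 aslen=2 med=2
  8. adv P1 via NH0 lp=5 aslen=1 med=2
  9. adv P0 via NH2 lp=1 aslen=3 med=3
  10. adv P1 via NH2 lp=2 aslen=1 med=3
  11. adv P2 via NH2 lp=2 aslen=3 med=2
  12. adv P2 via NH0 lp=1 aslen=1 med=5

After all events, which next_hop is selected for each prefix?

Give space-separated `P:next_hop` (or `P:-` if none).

Op 1: best P0=- P1=- P2=NH1
Op 2: best P0=- P1=NH2 P2=NH1
Op 3: best P0=- P1=NH2 P2=NH1
Op 4: best P0=- P1=NH2 P2=-
Op 5: best P0=NH0 P1=NH2 P2=-
Op 6: best P0=NH0 P1=NH1 P2=-
Op 7: best P0=NH1 P1=NH1 P2=-
Op 8: best P0=NH1 P1=NH0 P2=-
Op 9: best P0=NH1 P1=NH0 P2=-
Op 10: best P0=NH1 P1=NH0 P2=-
Op 11: best P0=NH1 P1=NH0 P2=NH2
Op 12: best P0=NH1 P1=NH0 P2=NH2

Answer: P0:NH1 P1:NH0 P2:NH2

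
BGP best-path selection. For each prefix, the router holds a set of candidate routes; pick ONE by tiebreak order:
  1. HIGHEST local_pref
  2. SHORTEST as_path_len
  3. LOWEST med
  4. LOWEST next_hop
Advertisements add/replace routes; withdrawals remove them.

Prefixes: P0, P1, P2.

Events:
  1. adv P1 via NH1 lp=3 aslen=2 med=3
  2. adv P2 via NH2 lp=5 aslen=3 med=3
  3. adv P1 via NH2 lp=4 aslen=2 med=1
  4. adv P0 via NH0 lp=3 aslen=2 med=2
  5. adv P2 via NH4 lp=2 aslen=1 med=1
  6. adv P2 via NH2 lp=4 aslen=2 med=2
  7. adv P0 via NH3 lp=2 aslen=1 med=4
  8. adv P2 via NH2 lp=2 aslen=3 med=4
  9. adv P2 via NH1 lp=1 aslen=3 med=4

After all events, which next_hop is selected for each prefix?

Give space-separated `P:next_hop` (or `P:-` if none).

Op 1: best P0=- P1=NH1 P2=-
Op 2: best P0=- P1=NH1 P2=NH2
Op 3: best P0=- P1=NH2 P2=NH2
Op 4: best P0=NH0 P1=NH2 P2=NH2
Op 5: best P0=NH0 P1=NH2 P2=NH2
Op 6: best P0=NH0 P1=NH2 P2=NH2
Op 7: best P0=NH0 P1=NH2 P2=NH2
Op 8: best P0=NH0 P1=NH2 P2=NH4
Op 9: best P0=NH0 P1=NH2 P2=NH4

Answer: P0:NH0 P1:NH2 P2:NH4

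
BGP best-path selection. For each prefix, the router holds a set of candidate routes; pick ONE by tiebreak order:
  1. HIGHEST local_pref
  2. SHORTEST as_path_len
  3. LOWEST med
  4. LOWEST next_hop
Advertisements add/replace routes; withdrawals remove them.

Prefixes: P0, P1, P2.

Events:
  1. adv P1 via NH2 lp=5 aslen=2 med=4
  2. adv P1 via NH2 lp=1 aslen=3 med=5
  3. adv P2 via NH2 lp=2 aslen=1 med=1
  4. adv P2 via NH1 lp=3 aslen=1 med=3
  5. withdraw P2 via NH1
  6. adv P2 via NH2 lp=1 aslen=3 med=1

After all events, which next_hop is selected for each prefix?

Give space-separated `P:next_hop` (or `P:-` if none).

Op 1: best P0=- P1=NH2 P2=-
Op 2: best P0=- P1=NH2 P2=-
Op 3: best P0=- P1=NH2 P2=NH2
Op 4: best P0=- P1=NH2 P2=NH1
Op 5: best P0=- P1=NH2 P2=NH2
Op 6: best P0=- P1=NH2 P2=NH2

Answer: P0:- P1:NH2 P2:NH2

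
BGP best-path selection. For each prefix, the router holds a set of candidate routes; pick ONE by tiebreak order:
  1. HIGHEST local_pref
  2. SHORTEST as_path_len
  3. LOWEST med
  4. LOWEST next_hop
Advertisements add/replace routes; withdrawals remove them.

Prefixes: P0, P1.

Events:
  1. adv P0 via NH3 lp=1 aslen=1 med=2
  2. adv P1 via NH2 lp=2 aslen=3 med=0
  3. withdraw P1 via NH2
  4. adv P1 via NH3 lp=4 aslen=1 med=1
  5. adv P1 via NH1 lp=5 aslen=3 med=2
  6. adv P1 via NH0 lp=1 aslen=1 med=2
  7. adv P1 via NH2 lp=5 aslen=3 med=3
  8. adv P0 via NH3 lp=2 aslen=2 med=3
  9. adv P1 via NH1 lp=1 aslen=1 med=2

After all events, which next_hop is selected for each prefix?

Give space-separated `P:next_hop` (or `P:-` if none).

Answer: P0:NH3 P1:NH2

Derivation:
Op 1: best P0=NH3 P1=-
Op 2: best P0=NH3 P1=NH2
Op 3: best P0=NH3 P1=-
Op 4: best P0=NH3 P1=NH3
Op 5: best P0=NH3 P1=NH1
Op 6: best P0=NH3 P1=NH1
Op 7: best P0=NH3 P1=NH1
Op 8: best P0=NH3 P1=NH1
Op 9: best P0=NH3 P1=NH2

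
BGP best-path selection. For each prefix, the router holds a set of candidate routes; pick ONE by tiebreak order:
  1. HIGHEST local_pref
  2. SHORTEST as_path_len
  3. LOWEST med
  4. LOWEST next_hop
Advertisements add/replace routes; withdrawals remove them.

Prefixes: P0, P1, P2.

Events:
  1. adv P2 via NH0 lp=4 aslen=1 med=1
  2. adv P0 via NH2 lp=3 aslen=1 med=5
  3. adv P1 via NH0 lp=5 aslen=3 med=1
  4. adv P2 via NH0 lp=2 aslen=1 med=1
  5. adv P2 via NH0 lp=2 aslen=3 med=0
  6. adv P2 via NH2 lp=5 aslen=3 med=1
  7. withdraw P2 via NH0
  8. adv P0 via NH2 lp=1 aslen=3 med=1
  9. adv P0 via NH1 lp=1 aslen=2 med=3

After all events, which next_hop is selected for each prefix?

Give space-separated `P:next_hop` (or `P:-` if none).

Answer: P0:NH1 P1:NH0 P2:NH2

Derivation:
Op 1: best P0=- P1=- P2=NH0
Op 2: best P0=NH2 P1=- P2=NH0
Op 3: best P0=NH2 P1=NH0 P2=NH0
Op 4: best P0=NH2 P1=NH0 P2=NH0
Op 5: best P0=NH2 P1=NH0 P2=NH0
Op 6: best P0=NH2 P1=NH0 P2=NH2
Op 7: best P0=NH2 P1=NH0 P2=NH2
Op 8: best P0=NH2 P1=NH0 P2=NH2
Op 9: best P0=NH1 P1=NH0 P2=NH2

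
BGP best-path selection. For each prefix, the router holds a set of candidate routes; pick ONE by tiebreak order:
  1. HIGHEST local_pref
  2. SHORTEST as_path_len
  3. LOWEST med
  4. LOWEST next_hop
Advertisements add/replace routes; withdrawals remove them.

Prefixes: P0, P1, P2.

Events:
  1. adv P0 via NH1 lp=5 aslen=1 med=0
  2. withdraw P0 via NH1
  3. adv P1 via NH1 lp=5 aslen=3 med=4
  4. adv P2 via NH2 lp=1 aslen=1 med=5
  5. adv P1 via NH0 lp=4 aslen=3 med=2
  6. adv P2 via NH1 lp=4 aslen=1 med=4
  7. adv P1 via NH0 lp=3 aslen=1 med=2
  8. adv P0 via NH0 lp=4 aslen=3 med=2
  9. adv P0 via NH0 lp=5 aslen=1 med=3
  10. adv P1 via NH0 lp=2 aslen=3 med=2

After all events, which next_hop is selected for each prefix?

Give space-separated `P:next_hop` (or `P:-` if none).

Answer: P0:NH0 P1:NH1 P2:NH1

Derivation:
Op 1: best P0=NH1 P1=- P2=-
Op 2: best P0=- P1=- P2=-
Op 3: best P0=- P1=NH1 P2=-
Op 4: best P0=- P1=NH1 P2=NH2
Op 5: best P0=- P1=NH1 P2=NH2
Op 6: best P0=- P1=NH1 P2=NH1
Op 7: best P0=- P1=NH1 P2=NH1
Op 8: best P0=NH0 P1=NH1 P2=NH1
Op 9: best P0=NH0 P1=NH1 P2=NH1
Op 10: best P0=NH0 P1=NH1 P2=NH1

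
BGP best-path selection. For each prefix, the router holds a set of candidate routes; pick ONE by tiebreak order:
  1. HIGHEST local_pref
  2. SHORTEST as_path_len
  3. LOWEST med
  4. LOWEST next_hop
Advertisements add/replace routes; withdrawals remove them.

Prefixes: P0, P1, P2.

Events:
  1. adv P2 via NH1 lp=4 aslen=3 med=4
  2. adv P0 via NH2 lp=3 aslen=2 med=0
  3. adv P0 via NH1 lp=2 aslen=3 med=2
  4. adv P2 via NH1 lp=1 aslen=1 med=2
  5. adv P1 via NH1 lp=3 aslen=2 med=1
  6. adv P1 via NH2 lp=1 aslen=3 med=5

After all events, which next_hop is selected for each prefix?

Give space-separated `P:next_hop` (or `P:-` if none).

Answer: P0:NH2 P1:NH1 P2:NH1

Derivation:
Op 1: best P0=- P1=- P2=NH1
Op 2: best P0=NH2 P1=- P2=NH1
Op 3: best P0=NH2 P1=- P2=NH1
Op 4: best P0=NH2 P1=- P2=NH1
Op 5: best P0=NH2 P1=NH1 P2=NH1
Op 6: best P0=NH2 P1=NH1 P2=NH1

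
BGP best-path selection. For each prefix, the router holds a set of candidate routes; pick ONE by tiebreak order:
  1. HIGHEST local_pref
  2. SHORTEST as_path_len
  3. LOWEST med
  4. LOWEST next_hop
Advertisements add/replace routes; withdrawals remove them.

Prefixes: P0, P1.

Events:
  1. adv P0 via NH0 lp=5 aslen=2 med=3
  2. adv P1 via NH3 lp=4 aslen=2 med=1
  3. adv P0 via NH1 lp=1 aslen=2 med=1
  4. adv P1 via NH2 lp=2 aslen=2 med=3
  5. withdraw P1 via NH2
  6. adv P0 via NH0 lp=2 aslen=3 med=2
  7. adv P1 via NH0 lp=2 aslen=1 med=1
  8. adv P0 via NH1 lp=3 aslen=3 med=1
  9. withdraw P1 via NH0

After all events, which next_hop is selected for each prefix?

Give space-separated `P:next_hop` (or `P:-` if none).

Answer: P0:NH1 P1:NH3

Derivation:
Op 1: best P0=NH0 P1=-
Op 2: best P0=NH0 P1=NH3
Op 3: best P0=NH0 P1=NH3
Op 4: best P0=NH0 P1=NH3
Op 5: best P0=NH0 P1=NH3
Op 6: best P0=NH0 P1=NH3
Op 7: best P0=NH0 P1=NH3
Op 8: best P0=NH1 P1=NH3
Op 9: best P0=NH1 P1=NH3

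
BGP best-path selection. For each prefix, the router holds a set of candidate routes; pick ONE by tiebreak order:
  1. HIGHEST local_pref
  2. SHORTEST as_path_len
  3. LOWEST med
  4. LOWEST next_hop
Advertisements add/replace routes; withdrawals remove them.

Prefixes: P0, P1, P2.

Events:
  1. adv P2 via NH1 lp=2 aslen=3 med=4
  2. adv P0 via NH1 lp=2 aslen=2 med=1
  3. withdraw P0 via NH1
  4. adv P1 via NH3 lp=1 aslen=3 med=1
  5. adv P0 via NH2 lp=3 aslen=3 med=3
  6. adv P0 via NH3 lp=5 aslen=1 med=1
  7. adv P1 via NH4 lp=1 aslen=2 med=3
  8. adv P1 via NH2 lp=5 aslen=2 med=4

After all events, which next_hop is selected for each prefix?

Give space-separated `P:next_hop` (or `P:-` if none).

Op 1: best P0=- P1=- P2=NH1
Op 2: best P0=NH1 P1=- P2=NH1
Op 3: best P0=- P1=- P2=NH1
Op 4: best P0=- P1=NH3 P2=NH1
Op 5: best P0=NH2 P1=NH3 P2=NH1
Op 6: best P0=NH3 P1=NH3 P2=NH1
Op 7: best P0=NH3 P1=NH4 P2=NH1
Op 8: best P0=NH3 P1=NH2 P2=NH1

Answer: P0:NH3 P1:NH2 P2:NH1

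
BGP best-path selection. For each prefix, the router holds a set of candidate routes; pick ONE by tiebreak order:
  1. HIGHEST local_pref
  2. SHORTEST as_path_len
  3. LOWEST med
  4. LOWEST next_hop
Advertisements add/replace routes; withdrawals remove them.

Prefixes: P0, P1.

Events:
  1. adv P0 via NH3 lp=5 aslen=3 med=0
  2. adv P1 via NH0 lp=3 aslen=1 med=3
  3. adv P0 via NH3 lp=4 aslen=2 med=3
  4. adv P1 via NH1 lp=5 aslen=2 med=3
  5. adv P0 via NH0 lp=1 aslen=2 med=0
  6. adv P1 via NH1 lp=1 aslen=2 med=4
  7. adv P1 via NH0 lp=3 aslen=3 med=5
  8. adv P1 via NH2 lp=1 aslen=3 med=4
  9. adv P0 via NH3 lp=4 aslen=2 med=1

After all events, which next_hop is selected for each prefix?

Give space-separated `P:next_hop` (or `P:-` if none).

Op 1: best P0=NH3 P1=-
Op 2: best P0=NH3 P1=NH0
Op 3: best P0=NH3 P1=NH0
Op 4: best P0=NH3 P1=NH1
Op 5: best P0=NH3 P1=NH1
Op 6: best P0=NH3 P1=NH0
Op 7: best P0=NH3 P1=NH0
Op 8: best P0=NH3 P1=NH0
Op 9: best P0=NH3 P1=NH0

Answer: P0:NH3 P1:NH0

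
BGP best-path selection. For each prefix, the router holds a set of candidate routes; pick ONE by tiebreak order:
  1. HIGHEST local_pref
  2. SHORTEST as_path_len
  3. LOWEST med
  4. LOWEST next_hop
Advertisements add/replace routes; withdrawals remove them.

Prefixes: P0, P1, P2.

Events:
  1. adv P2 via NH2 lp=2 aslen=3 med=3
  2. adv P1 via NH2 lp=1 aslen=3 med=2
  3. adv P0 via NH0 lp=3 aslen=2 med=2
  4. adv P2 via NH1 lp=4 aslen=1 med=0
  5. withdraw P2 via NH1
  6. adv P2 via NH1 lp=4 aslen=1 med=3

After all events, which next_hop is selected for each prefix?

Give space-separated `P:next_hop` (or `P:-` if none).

Answer: P0:NH0 P1:NH2 P2:NH1

Derivation:
Op 1: best P0=- P1=- P2=NH2
Op 2: best P0=- P1=NH2 P2=NH2
Op 3: best P0=NH0 P1=NH2 P2=NH2
Op 4: best P0=NH0 P1=NH2 P2=NH1
Op 5: best P0=NH0 P1=NH2 P2=NH2
Op 6: best P0=NH0 P1=NH2 P2=NH1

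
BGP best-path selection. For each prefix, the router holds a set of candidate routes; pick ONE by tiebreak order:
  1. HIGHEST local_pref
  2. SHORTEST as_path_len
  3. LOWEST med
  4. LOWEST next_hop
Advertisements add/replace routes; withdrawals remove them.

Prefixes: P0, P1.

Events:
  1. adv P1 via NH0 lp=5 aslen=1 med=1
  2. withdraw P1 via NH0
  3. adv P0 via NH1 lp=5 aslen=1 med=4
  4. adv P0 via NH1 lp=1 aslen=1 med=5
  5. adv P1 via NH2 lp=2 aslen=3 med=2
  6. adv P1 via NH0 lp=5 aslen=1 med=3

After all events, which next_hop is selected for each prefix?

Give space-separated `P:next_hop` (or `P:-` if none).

Op 1: best P0=- P1=NH0
Op 2: best P0=- P1=-
Op 3: best P0=NH1 P1=-
Op 4: best P0=NH1 P1=-
Op 5: best P0=NH1 P1=NH2
Op 6: best P0=NH1 P1=NH0

Answer: P0:NH1 P1:NH0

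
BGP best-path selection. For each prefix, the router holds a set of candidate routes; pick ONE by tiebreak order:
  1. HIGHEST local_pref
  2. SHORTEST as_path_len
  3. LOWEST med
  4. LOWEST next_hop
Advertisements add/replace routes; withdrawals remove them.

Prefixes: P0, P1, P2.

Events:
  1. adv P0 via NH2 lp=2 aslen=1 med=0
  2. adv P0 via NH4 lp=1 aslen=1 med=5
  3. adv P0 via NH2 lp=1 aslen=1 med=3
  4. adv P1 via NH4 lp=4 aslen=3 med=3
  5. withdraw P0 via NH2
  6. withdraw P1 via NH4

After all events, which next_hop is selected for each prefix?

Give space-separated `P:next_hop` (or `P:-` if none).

Answer: P0:NH4 P1:- P2:-

Derivation:
Op 1: best P0=NH2 P1=- P2=-
Op 2: best P0=NH2 P1=- P2=-
Op 3: best P0=NH2 P1=- P2=-
Op 4: best P0=NH2 P1=NH4 P2=-
Op 5: best P0=NH4 P1=NH4 P2=-
Op 6: best P0=NH4 P1=- P2=-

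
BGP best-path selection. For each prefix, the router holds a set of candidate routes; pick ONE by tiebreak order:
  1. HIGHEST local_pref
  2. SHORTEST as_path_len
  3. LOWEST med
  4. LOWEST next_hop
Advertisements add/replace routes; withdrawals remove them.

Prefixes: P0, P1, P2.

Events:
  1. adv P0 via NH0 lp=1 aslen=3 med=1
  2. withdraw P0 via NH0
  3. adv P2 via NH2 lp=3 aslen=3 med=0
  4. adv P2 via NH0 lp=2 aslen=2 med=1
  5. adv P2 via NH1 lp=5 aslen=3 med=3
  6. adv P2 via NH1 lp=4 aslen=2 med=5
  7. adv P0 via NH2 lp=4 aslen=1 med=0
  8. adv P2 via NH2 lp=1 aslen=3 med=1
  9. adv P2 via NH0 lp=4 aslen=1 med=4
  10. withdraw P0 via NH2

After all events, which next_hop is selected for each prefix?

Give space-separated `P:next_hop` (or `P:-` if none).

Op 1: best P0=NH0 P1=- P2=-
Op 2: best P0=- P1=- P2=-
Op 3: best P0=- P1=- P2=NH2
Op 4: best P0=- P1=- P2=NH2
Op 5: best P0=- P1=- P2=NH1
Op 6: best P0=- P1=- P2=NH1
Op 7: best P0=NH2 P1=- P2=NH1
Op 8: best P0=NH2 P1=- P2=NH1
Op 9: best P0=NH2 P1=- P2=NH0
Op 10: best P0=- P1=- P2=NH0

Answer: P0:- P1:- P2:NH0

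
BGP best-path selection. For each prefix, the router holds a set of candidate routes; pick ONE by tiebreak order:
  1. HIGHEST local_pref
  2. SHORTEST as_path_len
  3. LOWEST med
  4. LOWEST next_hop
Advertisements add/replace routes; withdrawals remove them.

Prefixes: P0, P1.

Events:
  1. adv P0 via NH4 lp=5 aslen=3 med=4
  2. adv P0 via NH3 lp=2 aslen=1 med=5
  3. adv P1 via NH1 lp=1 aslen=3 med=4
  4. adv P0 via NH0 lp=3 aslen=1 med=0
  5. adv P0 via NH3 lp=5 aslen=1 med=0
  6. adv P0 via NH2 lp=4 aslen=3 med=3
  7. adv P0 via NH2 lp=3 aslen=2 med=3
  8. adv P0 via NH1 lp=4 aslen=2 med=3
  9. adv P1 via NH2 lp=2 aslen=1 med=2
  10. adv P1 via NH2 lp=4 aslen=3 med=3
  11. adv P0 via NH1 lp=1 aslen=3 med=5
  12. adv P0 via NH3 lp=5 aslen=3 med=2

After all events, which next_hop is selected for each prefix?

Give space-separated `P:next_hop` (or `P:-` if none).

Op 1: best P0=NH4 P1=-
Op 2: best P0=NH4 P1=-
Op 3: best P0=NH4 P1=NH1
Op 4: best P0=NH4 P1=NH1
Op 5: best P0=NH3 P1=NH1
Op 6: best P0=NH3 P1=NH1
Op 7: best P0=NH3 P1=NH1
Op 8: best P0=NH3 P1=NH1
Op 9: best P0=NH3 P1=NH2
Op 10: best P0=NH3 P1=NH2
Op 11: best P0=NH3 P1=NH2
Op 12: best P0=NH3 P1=NH2

Answer: P0:NH3 P1:NH2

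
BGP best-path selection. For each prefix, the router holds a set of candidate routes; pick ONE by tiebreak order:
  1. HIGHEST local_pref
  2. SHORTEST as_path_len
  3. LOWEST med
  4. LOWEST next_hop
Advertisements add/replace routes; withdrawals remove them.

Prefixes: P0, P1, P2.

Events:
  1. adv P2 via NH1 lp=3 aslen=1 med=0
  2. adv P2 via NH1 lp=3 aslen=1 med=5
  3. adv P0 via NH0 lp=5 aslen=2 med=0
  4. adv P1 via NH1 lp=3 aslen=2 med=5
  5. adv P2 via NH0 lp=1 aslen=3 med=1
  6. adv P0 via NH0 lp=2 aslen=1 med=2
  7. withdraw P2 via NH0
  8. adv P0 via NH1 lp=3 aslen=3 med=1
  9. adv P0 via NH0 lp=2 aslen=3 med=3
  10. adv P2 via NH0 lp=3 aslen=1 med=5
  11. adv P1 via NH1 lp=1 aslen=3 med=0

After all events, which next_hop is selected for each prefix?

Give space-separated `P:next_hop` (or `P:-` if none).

Answer: P0:NH1 P1:NH1 P2:NH0

Derivation:
Op 1: best P0=- P1=- P2=NH1
Op 2: best P0=- P1=- P2=NH1
Op 3: best P0=NH0 P1=- P2=NH1
Op 4: best P0=NH0 P1=NH1 P2=NH1
Op 5: best P0=NH0 P1=NH1 P2=NH1
Op 6: best P0=NH0 P1=NH1 P2=NH1
Op 7: best P0=NH0 P1=NH1 P2=NH1
Op 8: best P0=NH1 P1=NH1 P2=NH1
Op 9: best P0=NH1 P1=NH1 P2=NH1
Op 10: best P0=NH1 P1=NH1 P2=NH0
Op 11: best P0=NH1 P1=NH1 P2=NH0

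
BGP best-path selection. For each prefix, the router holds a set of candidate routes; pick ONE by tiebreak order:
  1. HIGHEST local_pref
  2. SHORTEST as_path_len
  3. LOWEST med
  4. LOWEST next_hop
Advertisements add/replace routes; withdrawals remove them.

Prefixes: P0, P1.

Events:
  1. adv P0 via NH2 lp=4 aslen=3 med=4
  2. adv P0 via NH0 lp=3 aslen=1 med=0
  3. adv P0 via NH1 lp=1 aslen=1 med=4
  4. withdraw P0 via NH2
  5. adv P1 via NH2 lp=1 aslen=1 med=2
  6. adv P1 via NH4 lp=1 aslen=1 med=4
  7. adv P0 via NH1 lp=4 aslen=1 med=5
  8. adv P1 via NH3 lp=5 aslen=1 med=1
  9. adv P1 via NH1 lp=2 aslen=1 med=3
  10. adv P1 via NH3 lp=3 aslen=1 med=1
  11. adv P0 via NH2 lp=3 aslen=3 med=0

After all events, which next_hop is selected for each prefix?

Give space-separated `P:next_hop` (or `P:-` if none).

Answer: P0:NH1 P1:NH3

Derivation:
Op 1: best P0=NH2 P1=-
Op 2: best P0=NH2 P1=-
Op 3: best P0=NH2 P1=-
Op 4: best P0=NH0 P1=-
Op 5: best P0=NH0 P1=NH2
Op 6: best P0=NH0 P1=NH2
Op 7: best P0=NH1 P1=NH2
Op 8: best P0=NH1 P1=NH3
Op 9: best P0=NH1 P1=NH3
Op 10: best P0=NH1 P1=NH3
Op 11: best P0=NH1 P1=NH3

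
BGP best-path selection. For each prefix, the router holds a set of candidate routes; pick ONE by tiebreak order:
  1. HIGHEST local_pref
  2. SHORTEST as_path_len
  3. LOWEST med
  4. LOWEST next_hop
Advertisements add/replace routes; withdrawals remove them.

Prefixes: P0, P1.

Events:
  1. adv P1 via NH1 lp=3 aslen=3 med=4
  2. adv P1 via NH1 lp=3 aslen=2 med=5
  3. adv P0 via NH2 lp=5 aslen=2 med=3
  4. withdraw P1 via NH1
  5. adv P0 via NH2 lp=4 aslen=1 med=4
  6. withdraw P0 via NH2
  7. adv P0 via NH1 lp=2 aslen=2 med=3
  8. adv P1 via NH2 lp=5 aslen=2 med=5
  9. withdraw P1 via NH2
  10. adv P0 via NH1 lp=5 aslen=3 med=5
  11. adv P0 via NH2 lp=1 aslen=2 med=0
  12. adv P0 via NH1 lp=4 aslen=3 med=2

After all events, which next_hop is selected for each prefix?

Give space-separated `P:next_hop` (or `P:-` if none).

Op 1: best P0=- P1=NH1
Op 2: best P0=- P1=NH1
Op 3: best P0=NH2 P1=NH1
Op 4: best P0=NH2 P1=-
Op 5: best P0=NH2 P1=-
Op 6: best P0=- P1=-
Op 7: best P0=NH1 P1=-
Op 8: best P0=NH1 P1=NH2
Op 9: best P0=NH1 P1=-
Op 10: best P0=NH1 P1=-
Op 11: best P0=NH1 P1=-
Op 12: best P0=NH1 P1=-

Answer: P0:NH1 P1:-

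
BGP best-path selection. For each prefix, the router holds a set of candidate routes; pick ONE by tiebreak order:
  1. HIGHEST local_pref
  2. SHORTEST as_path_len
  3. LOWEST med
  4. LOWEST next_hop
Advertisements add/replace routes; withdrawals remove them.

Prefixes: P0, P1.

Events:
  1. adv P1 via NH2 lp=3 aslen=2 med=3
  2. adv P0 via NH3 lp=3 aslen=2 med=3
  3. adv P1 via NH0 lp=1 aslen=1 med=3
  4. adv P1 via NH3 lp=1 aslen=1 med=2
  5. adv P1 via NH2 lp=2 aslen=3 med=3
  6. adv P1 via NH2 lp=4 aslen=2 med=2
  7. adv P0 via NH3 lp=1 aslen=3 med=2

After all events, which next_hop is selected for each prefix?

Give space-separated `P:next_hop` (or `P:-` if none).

Answer: P0:NH3 P1:NH2

Derivation:
Op 1: best P0=- P1=NH2
Op 2: best P0=NH3 P1=NH2
Op 3: best P0=NH3 P1=NH2
Op 4: best P0=NH3 P1=NH2
Op 5: best P0=NH3 P1=NH2
Op 6: best P0=NH3 P1=NH2
Op 7: best P0=NH3 P1=NH2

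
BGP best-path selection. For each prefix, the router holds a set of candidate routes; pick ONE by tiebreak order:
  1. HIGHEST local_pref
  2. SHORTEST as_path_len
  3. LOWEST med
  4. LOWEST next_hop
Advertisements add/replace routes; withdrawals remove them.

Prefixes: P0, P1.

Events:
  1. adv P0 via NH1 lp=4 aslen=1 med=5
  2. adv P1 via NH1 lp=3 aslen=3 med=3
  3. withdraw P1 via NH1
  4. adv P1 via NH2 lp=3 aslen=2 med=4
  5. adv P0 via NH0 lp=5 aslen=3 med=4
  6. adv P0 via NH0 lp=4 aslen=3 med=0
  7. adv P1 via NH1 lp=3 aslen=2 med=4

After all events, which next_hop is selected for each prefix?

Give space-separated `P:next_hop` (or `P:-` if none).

Op 1: best P0=NH1 P1=-
Op 2: best P0=NH1 P1=NH1
Op 3: best P0=NH1 P1=-
Op 4: best P0=NH1 P1=NH2
Op 5: best P0=NH0 P1=NH2
Op 6: best P0=NH1 P1=NH2
Op 7: best P0=NH1 P1=NH1

Answer: P0:NH1 P1:NH1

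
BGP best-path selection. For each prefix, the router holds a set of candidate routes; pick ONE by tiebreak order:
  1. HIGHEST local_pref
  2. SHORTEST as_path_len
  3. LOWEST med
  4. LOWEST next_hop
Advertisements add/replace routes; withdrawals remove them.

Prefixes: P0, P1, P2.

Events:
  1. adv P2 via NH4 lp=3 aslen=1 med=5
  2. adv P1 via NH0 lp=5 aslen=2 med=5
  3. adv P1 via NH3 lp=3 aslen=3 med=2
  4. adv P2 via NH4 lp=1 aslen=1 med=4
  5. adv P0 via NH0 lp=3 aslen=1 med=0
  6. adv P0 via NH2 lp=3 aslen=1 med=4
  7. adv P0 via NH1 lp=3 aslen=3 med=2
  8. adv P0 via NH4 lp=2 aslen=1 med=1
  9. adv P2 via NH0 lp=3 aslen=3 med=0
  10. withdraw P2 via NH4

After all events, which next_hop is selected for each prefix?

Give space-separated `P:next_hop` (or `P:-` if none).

Answer: P0:NH0 P1:NH0 P2:NH0

Derivation:
Op 1: best P0=- P1=- P2=NH4
Op 2: best P0=- P1=NH0 P2=NH4
Op 3: best P0=- P1=NH0 P2=NH4
Op 4: best P0=- P1=NH0 P2=NH4
Op 5: best P0=NH0 P1=NH0 P2=NH4
Op 6: best P0=NH0 P1=NH0 P2=NH4
Op 7: best P0=NH0 P1=NH0 P2=NH4
Op 8: best P0=NH0 P1=NH0 P2=NH4
Op 9: best P0=NH0 P1=NH0 P2=NH0
Op 10: best P0=NH0 P1=NH0 P2=NH0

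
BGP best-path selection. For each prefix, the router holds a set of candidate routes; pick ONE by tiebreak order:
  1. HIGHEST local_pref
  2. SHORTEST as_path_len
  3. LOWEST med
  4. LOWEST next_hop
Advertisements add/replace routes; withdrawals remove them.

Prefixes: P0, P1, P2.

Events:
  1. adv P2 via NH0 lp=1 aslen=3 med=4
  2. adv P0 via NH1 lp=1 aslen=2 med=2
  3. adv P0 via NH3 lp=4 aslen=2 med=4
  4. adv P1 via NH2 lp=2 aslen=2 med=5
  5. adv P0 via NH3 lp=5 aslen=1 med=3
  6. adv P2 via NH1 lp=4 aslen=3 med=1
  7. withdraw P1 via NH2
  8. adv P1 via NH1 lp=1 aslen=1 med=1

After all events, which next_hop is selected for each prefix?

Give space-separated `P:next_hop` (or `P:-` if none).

Answer: P0:NH3 P1:NH1 P2:NH1

Derivation:
Op 1: best P0=- P1=- P2=NH0
Op 2: best P0=NH1 P1=- P2=NH0
Op 3: best P0=NH3 P1=- P2=NH0
Op 4: best P0=NH3 P1=NH2 P2=NH0
Op 5: best P0=NH3 P1=NH2 P2=NH0
Op 6: best P0=NH3 P1=NH2 P2=NH1
Op 7: best P0=NH3 P1=- P2=NH1
Op 8: best P0=NH3 P1=NH1 P2=NH1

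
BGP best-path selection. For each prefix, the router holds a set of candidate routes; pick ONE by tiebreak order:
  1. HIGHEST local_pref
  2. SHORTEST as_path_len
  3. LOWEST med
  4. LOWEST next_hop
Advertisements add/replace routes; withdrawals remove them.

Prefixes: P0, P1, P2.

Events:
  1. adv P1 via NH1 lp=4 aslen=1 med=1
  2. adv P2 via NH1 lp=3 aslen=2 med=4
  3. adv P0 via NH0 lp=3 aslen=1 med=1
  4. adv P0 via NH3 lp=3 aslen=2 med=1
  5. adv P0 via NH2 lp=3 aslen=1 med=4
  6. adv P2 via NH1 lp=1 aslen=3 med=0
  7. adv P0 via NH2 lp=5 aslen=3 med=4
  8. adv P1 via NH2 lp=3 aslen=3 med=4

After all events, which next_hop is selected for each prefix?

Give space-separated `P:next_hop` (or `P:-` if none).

Answer: P0:NH2 P1:NH1 P2:NH1

Derivation:
Op 1: best P0=- P1=NH1 P2=-
Op 2: best P0=- P1=NH1 P2=NH1
Op 3: best P0=NH0 P1=NH1 P2=NH1
Op 4: best P0=NH0 P1=NH1 P2=NH1
Op 5: best P0=NH0 P1=NH1 P2=NH1
Op 6: best P0=NH0 P1=NH1 P2=NH1
Op 7: best P0=NH2 P1=NH1 P2=NH1
Op 8: best P0=NH2 P1=NH1 P2=NH1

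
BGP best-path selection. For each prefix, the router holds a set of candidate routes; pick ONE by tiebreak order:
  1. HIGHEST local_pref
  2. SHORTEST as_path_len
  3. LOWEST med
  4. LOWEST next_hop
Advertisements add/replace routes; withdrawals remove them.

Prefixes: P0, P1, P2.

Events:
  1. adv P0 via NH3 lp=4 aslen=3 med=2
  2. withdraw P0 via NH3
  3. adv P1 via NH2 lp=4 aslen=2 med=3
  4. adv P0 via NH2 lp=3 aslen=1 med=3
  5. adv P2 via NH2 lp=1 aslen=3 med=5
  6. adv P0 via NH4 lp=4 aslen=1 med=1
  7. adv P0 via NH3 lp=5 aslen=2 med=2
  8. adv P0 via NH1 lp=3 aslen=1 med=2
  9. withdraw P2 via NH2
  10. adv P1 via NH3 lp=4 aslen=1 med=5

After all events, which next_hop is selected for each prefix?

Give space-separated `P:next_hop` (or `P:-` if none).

Op 1: best P0=NH3 P1=- P2=-
Op 2: best P0=- P1=- P2=-
Op 3: best P0=- P1=NH2 P2=-
Op 4: best P0=NH2 P1=NH2 P2=-
Op 5: best P0=NH2 P1=NH2 P2=NH2
Op 6: best P0=NH4 P1=NH2 P2=NH2
Op 7: best P0=NH3 P1=NH2 P2=NH2
Op 8: best P0=NH3 P1=NH2 P2=NH2
Op 9: best P0=NH3 P1=NH2 P2=-
Op 10: best P0=NH3 P1=NH3 P2=-

Answer: P0:NH3 P1:NH3 P2:-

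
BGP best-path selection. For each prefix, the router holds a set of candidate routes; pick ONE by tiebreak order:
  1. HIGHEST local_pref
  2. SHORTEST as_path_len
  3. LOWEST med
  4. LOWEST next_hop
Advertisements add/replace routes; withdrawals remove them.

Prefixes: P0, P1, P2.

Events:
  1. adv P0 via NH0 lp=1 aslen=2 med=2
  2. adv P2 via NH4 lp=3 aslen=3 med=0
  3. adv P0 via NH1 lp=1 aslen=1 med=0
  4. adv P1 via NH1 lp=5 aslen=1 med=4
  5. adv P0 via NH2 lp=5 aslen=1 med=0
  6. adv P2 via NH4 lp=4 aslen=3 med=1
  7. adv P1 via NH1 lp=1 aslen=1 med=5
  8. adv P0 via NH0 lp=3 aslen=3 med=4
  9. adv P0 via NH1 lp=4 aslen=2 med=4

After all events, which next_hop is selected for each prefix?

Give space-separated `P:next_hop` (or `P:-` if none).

Op 1: best P0=NH0 P1=- P2=-
Op 2: best P0=NH0 P1=- P2=NH4
Op 3: best P0=NH1 P1=- P2=NH4
Op 4: best P0=NH1 P1=NH1 P2=NH4
Op 5: best P0=NH2 P1=NH1 P2=NH4
Op 6: best P0=NH2 P1=NH1 P2=NH4
Op 7: best P0=NH2 P1=NH1 P2=NH4
Op 8: best P0=NH2 P1=NH1 P2=NH4
Op 9: best P0=NH2 P1=NH1 P2=NH4

Answer: P0:NH2 P1:NH1 P2:NH4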